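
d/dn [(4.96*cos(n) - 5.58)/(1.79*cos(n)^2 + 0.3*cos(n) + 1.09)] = (8.8784*cos(n)^2 - 19.9764*cos(n) - 7.0804)*sin(n)/(3.2041*cos(n)^4 + 1.074*cos(n)^3 + 3.9922*cos(n)^2 + 0.654*cos(n) + 1.1881)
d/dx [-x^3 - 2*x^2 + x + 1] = -3*x^2 - 4*x + 1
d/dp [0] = 0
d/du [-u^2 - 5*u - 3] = -2*u - 5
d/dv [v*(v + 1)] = 2*v + 1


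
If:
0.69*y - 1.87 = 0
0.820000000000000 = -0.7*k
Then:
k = -1.17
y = 2.71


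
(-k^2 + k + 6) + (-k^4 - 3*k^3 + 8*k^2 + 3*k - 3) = -k^4 - 3*k^3 + 7*k^2 + 4*k + 3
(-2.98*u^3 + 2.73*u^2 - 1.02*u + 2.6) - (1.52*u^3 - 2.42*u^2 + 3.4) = -4.5*u^3 + 5.15*u^2 - 1.02*u - 0.8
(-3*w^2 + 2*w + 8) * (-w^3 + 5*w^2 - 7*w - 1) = 3*w^5 - 17*w^4 + 23*w^3 + 29*w^2 - 58*w - 8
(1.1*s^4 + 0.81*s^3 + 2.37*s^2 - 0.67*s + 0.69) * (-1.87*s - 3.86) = -2.057*s^5 - 5.7607*s^4 - 7.5585*s^3 - 7.8953*s^2 + 1.2959*s - 2.6634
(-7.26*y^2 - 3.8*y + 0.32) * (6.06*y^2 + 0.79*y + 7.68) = -43.9956*y^4 - 28.7634*y^3 - 56.8196*y^2 - 28.9312*y + 2.4576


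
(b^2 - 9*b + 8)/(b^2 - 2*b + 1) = (b - 8)/(b - 1)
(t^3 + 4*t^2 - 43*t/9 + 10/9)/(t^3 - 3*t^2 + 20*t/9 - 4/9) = (t + 5)/(t - 2)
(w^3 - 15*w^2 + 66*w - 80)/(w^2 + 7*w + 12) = (w^3 - 15*w^2 + 66*w - 80)/(w^2 + 7*w + 12)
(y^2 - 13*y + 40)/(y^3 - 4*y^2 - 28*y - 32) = (y - 5)/(y^2 + 4*y + 4)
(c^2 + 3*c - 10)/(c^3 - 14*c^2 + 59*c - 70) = (c + 5)/(c^2 - 12*c + 35)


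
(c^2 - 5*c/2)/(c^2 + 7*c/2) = (2*c - 5)/(2*c + 7)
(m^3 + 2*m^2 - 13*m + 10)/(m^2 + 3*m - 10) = m - 1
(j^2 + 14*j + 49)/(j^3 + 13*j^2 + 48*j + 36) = (j^2 + 14*j + 49)/(j^3 + 13*j^2 + 48*j + 36)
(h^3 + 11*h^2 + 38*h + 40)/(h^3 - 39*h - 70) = (h + 4)/(h - 7)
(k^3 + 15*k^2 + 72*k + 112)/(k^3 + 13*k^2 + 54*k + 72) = (k^2 + 11*k + 28)/(k^2 + 9*k + 18)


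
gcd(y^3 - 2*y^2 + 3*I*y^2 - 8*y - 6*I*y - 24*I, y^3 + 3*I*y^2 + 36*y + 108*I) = y + 3*I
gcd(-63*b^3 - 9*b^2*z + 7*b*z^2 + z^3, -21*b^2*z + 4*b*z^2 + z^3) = -21*b^2 + 4*b*z + z^2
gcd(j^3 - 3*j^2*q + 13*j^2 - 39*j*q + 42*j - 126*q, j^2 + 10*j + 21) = j + 7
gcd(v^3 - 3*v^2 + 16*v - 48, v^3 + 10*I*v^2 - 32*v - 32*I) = v + 4*I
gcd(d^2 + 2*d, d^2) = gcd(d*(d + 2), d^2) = d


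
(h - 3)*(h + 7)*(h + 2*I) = h^3 + 4*h^2 + 2*I*h^2 - 21*h + 8*I*h - 42*I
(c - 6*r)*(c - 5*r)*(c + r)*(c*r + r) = c^4*r - 10*c^3*r^2 + c^3*r + 19*c^2*r^3 - 10*c^2*r^2 + 30*c*r^4 + 19*c*r^3 + 30*r^4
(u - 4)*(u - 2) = u^2 - 6*u + 8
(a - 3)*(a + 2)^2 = a^3 + a^2 - 8*a - 12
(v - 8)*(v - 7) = v^2 - 15*v + 56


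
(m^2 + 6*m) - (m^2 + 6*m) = 0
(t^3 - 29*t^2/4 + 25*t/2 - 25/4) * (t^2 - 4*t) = t^5 - 45*t^4/4 + 83*t^3/2 - 225*t^2/4 + 25*t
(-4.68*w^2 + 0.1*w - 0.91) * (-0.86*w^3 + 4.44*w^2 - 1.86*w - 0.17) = 4.0248*w^5 - 20.8652*w^4 + 9.9314*w^3 - 3.4308*w^2 + 1.6756*w + 0.1547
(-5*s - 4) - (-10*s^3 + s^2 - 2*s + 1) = 10*s^3 - s^2 - 3*s - 5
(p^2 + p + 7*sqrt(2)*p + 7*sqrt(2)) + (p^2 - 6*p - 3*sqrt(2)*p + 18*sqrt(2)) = 2*p^2 - 5*p + 4*sqrt(2)*p + 25*sqrt(2)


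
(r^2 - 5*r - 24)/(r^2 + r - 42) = (r^2 - 5*r - 24)/(r^2 + r - 42)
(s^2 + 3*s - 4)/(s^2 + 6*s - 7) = (s + 4)/(s + 7)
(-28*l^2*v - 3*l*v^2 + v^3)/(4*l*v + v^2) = -7*l + v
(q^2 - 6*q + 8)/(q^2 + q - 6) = (q - 4)/(q + 3)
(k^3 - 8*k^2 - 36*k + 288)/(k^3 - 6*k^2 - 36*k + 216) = (k - 8)/(k - 6)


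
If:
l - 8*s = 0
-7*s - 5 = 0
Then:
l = -40/7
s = -5/7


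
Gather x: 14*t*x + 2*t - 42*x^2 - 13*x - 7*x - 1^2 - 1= 2*t - 42*x^2 + x*(14*t - 20) - 2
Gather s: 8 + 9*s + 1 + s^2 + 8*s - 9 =s^2 + 17*s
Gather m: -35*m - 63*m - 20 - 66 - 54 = -98*m - 140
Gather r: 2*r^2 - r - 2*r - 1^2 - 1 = 2*r^2 - 3*r - 2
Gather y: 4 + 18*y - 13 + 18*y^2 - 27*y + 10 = 18*y^2 - 9*y + 1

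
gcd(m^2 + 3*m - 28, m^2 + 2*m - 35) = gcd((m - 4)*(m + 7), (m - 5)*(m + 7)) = m + 7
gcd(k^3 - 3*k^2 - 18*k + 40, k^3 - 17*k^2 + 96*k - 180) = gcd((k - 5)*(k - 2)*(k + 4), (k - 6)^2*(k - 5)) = k - 5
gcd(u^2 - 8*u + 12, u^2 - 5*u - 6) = u - 6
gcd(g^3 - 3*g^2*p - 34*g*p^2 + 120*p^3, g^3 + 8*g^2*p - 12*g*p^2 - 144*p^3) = -g^2 - 2*g*p + 24*p^2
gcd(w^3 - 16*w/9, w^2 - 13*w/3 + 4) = w - 4/3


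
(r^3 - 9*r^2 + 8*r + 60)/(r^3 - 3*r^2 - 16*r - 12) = (r - 5)/(r + 1)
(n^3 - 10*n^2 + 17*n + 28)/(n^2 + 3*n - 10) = (n^3 - 10*n^2 + 17*n + 28)/(n^2 + 3*n - 10)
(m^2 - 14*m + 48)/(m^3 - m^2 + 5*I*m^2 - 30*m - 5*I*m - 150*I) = (m - 8)/(m^2 + 5*m*(1 + I) + 25*I)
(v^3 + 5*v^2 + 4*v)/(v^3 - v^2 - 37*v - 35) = v*(v + 4)/(v^2 - 2*v - 35)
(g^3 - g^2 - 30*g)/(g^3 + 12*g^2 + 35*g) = (g - 6)/(g + 7)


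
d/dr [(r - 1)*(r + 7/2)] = 2*r + 5/2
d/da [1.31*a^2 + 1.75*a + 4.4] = 2.62*a + 1.75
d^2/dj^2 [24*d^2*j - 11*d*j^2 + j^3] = -22*d + 6*j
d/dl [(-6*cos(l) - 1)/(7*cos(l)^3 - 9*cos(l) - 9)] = -(804*sin(l) + 336*sin(2*l) + 84*sin(3*l) + 168*sin(4*l))/(15*cos(l) - 7*cos(3*l) + 36)^2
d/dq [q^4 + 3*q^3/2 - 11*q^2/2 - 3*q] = 4*q^3 + 9*q^2/2 - 11*q - 3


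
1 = 1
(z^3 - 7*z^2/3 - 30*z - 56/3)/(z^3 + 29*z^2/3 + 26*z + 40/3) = (z - 7)/(z + 5)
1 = 1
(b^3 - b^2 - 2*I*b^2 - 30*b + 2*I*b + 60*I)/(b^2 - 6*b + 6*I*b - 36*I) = (b^2 + b*(5 - 2*I) - 10*I)/(b + 6*I)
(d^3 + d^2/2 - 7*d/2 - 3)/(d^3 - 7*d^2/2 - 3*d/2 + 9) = (d + 1)/(d - 3)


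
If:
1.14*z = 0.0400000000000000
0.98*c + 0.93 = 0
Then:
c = -0.95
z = 0.04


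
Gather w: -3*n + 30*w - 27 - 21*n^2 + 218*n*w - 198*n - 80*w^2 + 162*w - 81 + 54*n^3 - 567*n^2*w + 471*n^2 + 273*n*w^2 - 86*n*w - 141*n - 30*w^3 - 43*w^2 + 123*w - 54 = 54*n^3 + 450*n^2 - 342*n - 30*w^3 + w^2*(273*n - 123) + w*(-567*n^2 + 132*n + 315) - 162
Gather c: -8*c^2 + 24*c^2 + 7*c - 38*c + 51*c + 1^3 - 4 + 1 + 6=16*c^2 + 20*c + 4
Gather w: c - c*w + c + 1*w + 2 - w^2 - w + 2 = -c*w + 2*c - w^2 + 4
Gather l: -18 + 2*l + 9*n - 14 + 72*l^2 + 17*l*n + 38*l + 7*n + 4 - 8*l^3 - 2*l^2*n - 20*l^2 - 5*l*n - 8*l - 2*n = -8*l^3 + l^2*(52 - 2*n) + l*(12*n + 32) + 14*n - 28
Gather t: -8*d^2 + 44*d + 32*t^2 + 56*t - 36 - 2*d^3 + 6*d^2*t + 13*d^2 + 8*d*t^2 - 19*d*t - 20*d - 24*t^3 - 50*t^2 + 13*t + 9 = -2*d^3 + 5*d^2 + 24*d - 24*t^3 + t^2*(8*d - 18) + t*(6*d^2 - 19*d + 69) - 27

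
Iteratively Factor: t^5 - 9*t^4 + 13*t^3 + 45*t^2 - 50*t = (t - 5)*(t^4 - 4*t^3 - 7*t^2 + 10*t) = (t - 5)*(t - 1)*(t^3 - 3*t^2 - 10*t) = t*(t - 5)*(t - 1)*(t^2 - 3*t - 10) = t*(t - 5)^2*(t - 1)*(t + 2)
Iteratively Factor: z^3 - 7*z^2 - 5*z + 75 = (z - 5)*(z^2 - 2*z - 15) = (z - 5)*(z + 3)*(z - 5)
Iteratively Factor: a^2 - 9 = (a - 3)*(a + 3)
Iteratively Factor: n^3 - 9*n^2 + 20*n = (n - 4)*(n^2 - 5*n) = (n - 5)*(n - 4)*(n)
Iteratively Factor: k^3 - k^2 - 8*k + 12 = (k - 2)*(k^2 + k - 6) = (k - 2)^2*(k + 3)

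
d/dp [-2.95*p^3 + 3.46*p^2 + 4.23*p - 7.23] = -8.85*p^2 + 6.92*p + 4.23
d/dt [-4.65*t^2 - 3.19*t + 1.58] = -9.3*t - 3.19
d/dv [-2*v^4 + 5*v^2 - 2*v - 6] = -8*v^3 + 10*v - 2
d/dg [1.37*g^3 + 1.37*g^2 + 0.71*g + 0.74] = 4.11*g^2 + 2.74*g + 0.71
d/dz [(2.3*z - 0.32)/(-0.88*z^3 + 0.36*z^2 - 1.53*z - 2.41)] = (4.048*z^3 - 1.6728*z^2 + 0.2304*z - 6.0326)/(0.7744*z^6 - 0.6336*z^5 + 2.8224*z^4 + 3.14*z^3 + 0.6057*z^2 + 7.3746*z + 5.8081)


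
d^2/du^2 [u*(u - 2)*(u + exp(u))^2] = 2*u^3*exp(u) + 4*u^2*exp(2*u) + 8*u^2*exp(u) + 12*u^2 - 4*u*exp(u) - 12*u - 6*exp(2*u) - 8*exp(u)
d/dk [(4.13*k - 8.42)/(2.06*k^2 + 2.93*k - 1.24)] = (-8.5078*k^2 + 34.6904*k + 19.5494)/(4.2436*k^4 + 12.0716*k^3 + 3.4761*k^2 - 7.2664*k + 1.5376)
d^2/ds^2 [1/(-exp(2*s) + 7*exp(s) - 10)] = (-2*(2*exp(s) - 7)^2*exp(s) + (4*exp(s) - 7)*(exp(2*s) - 7*exp(s) + 10))*exp(s)/(exp(2*s) - 7*exp(s) + 10)^3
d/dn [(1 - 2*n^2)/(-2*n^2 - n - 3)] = (2*n^2 + 16*n + 1)/(4*n^4 + 4*n^3 + 13*n^2 + 6*n + 9)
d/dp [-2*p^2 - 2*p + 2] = -4*p - 2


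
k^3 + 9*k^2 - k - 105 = (k - 3)*(k + 5)*(k + 7)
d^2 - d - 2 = (d - 2)*(d + 1)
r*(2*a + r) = 2*a*r + r^2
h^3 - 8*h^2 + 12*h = h*(h - 6)*(h - 2)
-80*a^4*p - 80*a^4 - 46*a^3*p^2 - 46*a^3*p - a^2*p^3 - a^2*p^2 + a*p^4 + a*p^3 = (-8*a + p)*(2*a + p)*(5*a + p)*(a*p + a)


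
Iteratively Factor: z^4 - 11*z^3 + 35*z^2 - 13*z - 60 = (z - 3)*(z^3 - 8*z^2 + 11*z + 20) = (z - 5)*(z - 3)*(z^2 - 3*z - 4) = (z - 5)*(z - 4)*(z - 3)*(z + 1)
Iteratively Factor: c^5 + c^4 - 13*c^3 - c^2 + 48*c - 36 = (c - 2)*(c^4 + 3*c^3 - 7*c^2 - 15*c + 18) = (c - 2)*(c + 3)*(c^3 - 7*c + 6) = (c - 2)*(c + 3)^2*(c^2 - 3*c + 2) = (c - 2)^2*(c + 3)^2*(c - 1)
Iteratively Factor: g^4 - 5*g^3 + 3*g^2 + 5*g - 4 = (g - 1)*(g^3 - 4*g^2 - g + 4) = (g - 1)^2*(g^2 - 3*g - 4) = (g - 4)*(g - 1)^2*(g + 1)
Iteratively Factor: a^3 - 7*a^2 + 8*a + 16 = (a - 4)*(a^2 - 3*a - 4) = (a - 4)*(a + 1)*(a - 4)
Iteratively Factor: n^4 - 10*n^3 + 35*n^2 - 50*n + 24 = (n - 3)*(n^3 - 7*n^2 + 14*n - 8) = (n - 4)*(n - 3)*(n^2 - 3*n + 2) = (n - 4)*(n - 3)*(n - 2)*(n - 1)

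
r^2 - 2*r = r*(r - 2)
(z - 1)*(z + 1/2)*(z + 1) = z^3 + z^2/2 - z - 1/2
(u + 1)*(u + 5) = u^2 + 6*u + 5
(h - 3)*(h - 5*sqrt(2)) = h^2 - 5*sqrt(2)*h - 3*h + 15*sqrt(2)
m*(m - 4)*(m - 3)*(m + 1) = m^4 - 6*m^3 + 5*m^2 + 12*m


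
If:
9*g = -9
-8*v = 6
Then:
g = -1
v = -3/4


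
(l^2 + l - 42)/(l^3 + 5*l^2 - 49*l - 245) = (l - 6)/(l^2 - 2*l - 35)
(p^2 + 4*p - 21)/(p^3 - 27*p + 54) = (p + 7)/(p^2 + 3*p - 18)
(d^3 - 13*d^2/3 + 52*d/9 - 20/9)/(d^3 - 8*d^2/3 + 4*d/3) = (d - 5/3)/d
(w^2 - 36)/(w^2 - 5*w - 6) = (w + 6)/(w + 1)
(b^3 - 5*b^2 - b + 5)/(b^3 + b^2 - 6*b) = (b^3 - 5*b^2 - b + 5)/(b*(b^2 + b - 6))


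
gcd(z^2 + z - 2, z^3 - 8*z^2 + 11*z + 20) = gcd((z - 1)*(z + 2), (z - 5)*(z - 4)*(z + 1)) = 1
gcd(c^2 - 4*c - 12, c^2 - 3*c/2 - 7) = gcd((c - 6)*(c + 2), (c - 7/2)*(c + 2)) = c + 2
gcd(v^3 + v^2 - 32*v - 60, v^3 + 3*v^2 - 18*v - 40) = v^2 + 7*v + 10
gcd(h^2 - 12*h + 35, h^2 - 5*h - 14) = h - 7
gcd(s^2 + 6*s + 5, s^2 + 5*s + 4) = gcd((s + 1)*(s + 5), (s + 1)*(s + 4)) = s + 1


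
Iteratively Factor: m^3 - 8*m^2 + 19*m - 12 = (m - 4)*(m^2 - 4*m + 3) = (m - 4)*(m - 3)*(m - 1)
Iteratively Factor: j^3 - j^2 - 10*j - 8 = (j - 4)*(j^2 + 3*j + 2) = (j - 4)*(j + 1)*(j + 2)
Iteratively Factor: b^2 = (b)*(b)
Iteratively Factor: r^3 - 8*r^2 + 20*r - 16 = (r - 2)*(r^2 - 6*r + 8) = (r - 2)^2*(r - 4)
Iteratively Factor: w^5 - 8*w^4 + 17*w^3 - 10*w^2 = (w)*(w^4 - 8*w^3 + 17*w^2 - 10*w) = w^2*(w^3 - 8*w^2 + 17*w - 10) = w^2*(w - 5)*(w^2 - 3*w + 2) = w^2*(w - 5)*(w - 1)*(w - 2)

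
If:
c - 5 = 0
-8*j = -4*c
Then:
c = 5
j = 5/2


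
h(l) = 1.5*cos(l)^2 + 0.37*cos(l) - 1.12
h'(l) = -3.0*sin(l)*cos(l) - 0.37*sin(l)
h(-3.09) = 0.01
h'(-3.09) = -0.14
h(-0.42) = 0.47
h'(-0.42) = 1.27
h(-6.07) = 0.67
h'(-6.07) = -0.70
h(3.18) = 0.01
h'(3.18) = -0.10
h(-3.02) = -0.01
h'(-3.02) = -0.32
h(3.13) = 0.01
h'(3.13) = 0.03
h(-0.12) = 0.73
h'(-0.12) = 0.40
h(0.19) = 0.69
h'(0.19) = -0.63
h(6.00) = 0.62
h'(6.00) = 0.91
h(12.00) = 0.26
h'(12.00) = 1.56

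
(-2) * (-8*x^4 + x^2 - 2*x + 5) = 16*x^4 - 2*x^2 + 4*x - 10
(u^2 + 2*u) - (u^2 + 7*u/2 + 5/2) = -3*u/2 - 5/2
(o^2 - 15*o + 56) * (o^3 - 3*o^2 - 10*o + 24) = o^5 - 18*o^4 + 91*o^3 + 6*o^2 - 920*o + 1344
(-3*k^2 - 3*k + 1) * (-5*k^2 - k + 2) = 15*k^4 + 18*k^3 - 8*k^2 - 7*k + 2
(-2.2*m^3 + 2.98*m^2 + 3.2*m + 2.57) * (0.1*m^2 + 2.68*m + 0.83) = -0.22*m^5 - 5.598*m^4 + 6.4804*m^3 + 11.3064*m^2 + 9.5436*m + 2.1331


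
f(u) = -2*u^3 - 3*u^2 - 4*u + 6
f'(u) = -6*u^2 - 6*u - 4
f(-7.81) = 807.01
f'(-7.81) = -323.12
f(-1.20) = 9.94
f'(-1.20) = -5.44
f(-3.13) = 50.46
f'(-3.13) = -44.00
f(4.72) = -290.02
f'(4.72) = -165.99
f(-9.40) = 1439.69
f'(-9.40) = -477.76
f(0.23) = 4.90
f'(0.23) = -5.70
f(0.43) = 3.57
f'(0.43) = -7.69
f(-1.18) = 9.83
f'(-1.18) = -5.27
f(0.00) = 6.00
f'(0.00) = -4.00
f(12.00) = -3930.00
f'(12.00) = -940.00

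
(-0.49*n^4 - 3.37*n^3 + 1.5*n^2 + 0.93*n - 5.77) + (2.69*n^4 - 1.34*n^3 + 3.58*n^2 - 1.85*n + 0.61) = 2.2*n^4 - 4.71*n^3 + 5.08*n^2 - 0.92*n - 5.16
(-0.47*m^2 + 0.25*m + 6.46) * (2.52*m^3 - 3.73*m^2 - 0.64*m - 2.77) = -1.1844*m^5 + 2.3831*m^4 + 15.6475*m^3 - 22.9539*m^2 - 4.8269*m - 17.8942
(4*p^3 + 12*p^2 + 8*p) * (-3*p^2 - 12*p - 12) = -12*p^5 - 84*p^4 - 216*p^3 - 240*p^2 - 96*p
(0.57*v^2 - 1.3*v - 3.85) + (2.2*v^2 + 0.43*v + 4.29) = 2.77*v^2 - 0.87*v + 0.44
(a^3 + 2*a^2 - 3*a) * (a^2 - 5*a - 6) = a^5 - 3*a^4 - 19*a^3 + 3*a^2 + 18*a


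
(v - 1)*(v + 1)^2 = v^3 + v^2 - v - 1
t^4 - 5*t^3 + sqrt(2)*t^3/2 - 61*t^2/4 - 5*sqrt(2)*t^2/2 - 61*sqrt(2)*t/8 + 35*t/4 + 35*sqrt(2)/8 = (t - 7)*(t - 1/2)*(t + 5/2)*(t + sqrt(2)/2)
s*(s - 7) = s^2 - 7*s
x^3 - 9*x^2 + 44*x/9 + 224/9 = (x - 8)*(x - 7/3)*(x + 4/3)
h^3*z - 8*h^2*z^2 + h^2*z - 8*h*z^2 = h*(h - 8*z)*(h*z + z)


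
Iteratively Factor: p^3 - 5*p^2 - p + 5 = (p + 1)*(p^2 - 6*p + 5) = (p - 1)*(p + 1)*(p - 5)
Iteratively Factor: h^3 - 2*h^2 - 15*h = (h + 3)*(h^2 - 5*h) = (h - 5)*(h + 3)*(h)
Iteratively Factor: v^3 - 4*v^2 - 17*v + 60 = (v - 3)*(v^2 - v - 20) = (v - 3)*(v + 4)*(v - 5)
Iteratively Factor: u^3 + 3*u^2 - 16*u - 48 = (u + 3)*(u^2 - 16) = (u + 3)*(u + 4)*(u - 4)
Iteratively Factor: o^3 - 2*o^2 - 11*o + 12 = (o + 3)*(o^2 - 5*o + 4) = (o - 4)*(o + 3)*(o - 1)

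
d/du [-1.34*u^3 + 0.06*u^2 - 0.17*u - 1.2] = -4.02*u^2 + 0.12*u - 0.17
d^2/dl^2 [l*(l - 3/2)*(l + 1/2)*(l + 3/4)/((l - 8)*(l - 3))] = (16*l^6 - 528*l^5 + 6960*l^4 - 34453*l^3 + 60192*l^2 - 6264*l - 16200)/(8*(l^6 - 33*l^5 + 435*l^4 - 2915*l^3 + 10440*l^2 - 19008*l + 13824))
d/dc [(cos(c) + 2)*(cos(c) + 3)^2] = -(cos(c) + 3)*(3*cos(c) + 7)*sin(c)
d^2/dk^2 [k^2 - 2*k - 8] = 2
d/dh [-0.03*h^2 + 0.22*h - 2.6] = 0.22 - 0.06*h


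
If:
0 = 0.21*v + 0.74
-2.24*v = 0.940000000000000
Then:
No Solution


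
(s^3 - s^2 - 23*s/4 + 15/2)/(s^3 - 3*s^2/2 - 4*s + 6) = (s + 5/2)/(s + 2)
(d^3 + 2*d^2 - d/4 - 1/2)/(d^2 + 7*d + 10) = (d^2 - 1/4)/(d + 5)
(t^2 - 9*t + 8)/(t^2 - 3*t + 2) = (t - 8)/(t - 2)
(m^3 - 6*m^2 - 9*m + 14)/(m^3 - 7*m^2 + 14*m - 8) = (m^2 - 5*m - 14)/(m^2 - 6*m + 8)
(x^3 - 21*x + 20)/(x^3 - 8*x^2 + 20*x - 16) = (x^2 + 4*x - 5)/(x^2 - 4*x + 4)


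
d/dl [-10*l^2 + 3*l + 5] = 3 - 20*l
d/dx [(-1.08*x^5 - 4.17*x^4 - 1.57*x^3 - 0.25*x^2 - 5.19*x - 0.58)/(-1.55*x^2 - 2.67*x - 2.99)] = (5.022*x^6 + 24.4614*x^5 + 51.9812*x^4 + 58.257*x^3 + 6.7059*x^2 - 0.303000000000001*x + 13.9695)/(2.4025*x^4 + 8.277*x^3 + 16.3979*x^2 + 15.9666*x + 8.9401)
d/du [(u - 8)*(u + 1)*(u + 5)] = 3*u^2 - 4*u - 43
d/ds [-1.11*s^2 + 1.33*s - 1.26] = 1.33 - 2.22*s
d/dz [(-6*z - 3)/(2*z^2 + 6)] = 3*(z^2 + z - 3)/(z^4 + 6*z^2 + 9)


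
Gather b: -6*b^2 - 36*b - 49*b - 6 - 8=-6*b^2 - 85*b - 14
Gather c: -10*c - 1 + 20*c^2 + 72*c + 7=20*c^2 + 62*c + 6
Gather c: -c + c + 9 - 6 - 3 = 0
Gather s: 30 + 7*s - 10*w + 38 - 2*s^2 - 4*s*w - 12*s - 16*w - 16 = -2*s^2 + s*(-4*w - 5) - 26*w + 52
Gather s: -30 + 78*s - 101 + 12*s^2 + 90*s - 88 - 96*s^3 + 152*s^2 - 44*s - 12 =-96*s^3 + 164*s^2 + 124*s - 231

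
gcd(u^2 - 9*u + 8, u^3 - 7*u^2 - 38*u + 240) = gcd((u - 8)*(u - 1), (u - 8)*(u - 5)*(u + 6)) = u - 8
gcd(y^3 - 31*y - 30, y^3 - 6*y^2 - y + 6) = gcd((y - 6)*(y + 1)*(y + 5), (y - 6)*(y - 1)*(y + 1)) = y^2 - 5*y - 6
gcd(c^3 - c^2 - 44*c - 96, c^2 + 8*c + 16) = c + 4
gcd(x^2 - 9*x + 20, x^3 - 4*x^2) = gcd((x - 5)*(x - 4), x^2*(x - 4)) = x - 4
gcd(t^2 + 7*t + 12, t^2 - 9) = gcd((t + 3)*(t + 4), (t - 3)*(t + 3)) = t + 3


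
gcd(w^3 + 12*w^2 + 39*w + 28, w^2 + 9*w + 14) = w + 7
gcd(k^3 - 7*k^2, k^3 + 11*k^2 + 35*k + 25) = 1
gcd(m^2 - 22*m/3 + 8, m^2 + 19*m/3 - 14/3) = 1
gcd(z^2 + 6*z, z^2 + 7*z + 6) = z + 6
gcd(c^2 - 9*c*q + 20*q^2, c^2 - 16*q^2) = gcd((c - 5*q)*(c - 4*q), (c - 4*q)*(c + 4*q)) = -c + 4*q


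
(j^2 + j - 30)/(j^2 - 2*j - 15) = (j + 6)/(j + 3)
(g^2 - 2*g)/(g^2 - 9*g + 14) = g/(g - 7)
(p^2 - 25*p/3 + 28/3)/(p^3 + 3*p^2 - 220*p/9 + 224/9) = 3*(p - 7)/(3*p^2 + 13*p - 56)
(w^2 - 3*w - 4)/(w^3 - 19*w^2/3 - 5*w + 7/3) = 3*(w - 4)/(3*w^2 - 22*w + 7)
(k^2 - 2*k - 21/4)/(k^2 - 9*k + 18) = (k^2 - 2*k - 21/4)/(k^2 - 9*k + 18)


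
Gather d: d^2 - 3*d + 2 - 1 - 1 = d^2 - 3*d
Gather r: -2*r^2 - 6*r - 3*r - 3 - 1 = -2*r^2 - 9*r - 4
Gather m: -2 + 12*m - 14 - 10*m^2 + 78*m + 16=-10*m^2 + 90*m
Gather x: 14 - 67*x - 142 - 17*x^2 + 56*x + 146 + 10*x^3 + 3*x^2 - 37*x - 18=10*x^3 - 14*x^2 - 48*x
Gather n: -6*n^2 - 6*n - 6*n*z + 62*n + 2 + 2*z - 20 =-6*n^2 + n*(56 - 6*z) + 2*z - 18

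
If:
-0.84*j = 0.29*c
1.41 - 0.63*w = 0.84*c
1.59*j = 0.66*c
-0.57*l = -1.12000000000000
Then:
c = 0.00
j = 0.00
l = 1.96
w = 2.24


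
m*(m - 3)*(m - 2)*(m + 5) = m^4 - 19*m^2 + 30*m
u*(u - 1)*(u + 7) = u^3 + 6*u^2 - 7*u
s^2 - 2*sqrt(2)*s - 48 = (s - 6*sqrt(2))*(s + 4*sqrt(2))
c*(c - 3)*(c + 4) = c^3 + c^2 - 12*c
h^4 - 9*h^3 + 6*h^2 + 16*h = h*(h - 8)*(h - 2)*(h + 1)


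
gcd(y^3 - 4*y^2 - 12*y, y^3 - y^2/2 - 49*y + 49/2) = 1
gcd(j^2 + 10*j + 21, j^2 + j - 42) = j + 7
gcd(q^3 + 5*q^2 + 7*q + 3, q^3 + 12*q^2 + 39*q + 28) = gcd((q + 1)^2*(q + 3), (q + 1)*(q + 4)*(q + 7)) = q + 1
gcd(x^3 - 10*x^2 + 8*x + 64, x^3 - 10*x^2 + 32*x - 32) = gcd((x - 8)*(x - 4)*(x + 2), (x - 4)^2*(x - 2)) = x - 4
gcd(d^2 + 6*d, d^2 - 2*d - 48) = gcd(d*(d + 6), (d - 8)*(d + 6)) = d + 6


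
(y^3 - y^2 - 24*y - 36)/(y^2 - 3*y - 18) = y + 2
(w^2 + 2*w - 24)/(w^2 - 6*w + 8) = (w + 6)/(w - 2)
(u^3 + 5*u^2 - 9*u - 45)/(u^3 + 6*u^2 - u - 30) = (u - 3)/(u - 2)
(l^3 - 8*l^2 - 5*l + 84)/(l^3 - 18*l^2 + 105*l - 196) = (l + 3)/(l - 7)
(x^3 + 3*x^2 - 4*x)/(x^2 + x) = (x^2 + 3*x - 4)/(x + 1)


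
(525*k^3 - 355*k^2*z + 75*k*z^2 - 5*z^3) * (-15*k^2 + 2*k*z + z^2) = -7875*k^5 + 6375*k^4*z - 1310*k^3*z^2 - 130*k^2*z^3 + 65*k*z^4 - 5*z^5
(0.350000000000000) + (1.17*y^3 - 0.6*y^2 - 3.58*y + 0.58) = 1.17*y^3 - 0.6*y^2 - 3.58*y + 0.93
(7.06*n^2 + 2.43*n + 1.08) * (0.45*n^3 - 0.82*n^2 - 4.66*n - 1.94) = 3.177*n^5 - 4.6957*n^4 - 34.4062*n^3 - 25.9058*n^2 - 9.747*n - 2.0952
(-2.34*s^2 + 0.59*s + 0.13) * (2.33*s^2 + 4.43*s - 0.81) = -5.4522*s^4 - 8.9915*s^3 + 4.812*s^2 + 0.098*s - 0.1053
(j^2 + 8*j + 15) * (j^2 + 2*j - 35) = j^4 + 10*j^3 - 4*j^2 - 250*j - 525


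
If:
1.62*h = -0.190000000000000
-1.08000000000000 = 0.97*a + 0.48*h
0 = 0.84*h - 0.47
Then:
No Solution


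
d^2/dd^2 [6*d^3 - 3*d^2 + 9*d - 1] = 36*d - 6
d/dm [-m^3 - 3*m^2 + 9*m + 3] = -3*m^2 - 6*m + 9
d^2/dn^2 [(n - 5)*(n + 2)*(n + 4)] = 6*n + 2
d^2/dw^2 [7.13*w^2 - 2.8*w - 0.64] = 14.2600000000000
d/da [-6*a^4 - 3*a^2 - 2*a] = -24*a^3 - 6*a - 2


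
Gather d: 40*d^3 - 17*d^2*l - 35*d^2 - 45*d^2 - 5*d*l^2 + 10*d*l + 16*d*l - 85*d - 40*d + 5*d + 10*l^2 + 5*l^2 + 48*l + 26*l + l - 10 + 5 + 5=40*d^3 + d^2*(-17*l - 80) + d*(-5*l^2 + 26*l - 120) + 15*l^2 + 75*l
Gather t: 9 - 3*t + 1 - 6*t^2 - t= -6*t^2 - 4*t + 10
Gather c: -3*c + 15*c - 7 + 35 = 12*c + 28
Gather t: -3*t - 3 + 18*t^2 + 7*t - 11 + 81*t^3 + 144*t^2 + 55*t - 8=81*t^3 + 162*t^2 + 59*t - 22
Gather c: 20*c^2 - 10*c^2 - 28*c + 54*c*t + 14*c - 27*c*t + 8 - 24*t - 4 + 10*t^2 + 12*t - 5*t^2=10*c^2 + c*(27*t - 14) + 5*t^2 - 12*t + 4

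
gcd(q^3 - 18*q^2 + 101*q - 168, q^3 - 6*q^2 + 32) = 1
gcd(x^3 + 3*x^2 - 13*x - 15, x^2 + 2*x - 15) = x^2 + 2*x - 15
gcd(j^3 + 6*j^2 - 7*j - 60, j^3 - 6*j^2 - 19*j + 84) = j^2 + j - 12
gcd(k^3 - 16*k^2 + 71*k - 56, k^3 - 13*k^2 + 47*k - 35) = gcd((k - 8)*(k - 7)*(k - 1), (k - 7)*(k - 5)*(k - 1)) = k^2 - 8*k + 7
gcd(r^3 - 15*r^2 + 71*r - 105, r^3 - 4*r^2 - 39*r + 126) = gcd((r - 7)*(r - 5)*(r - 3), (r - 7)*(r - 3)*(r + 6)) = r^2 - 10*r + 21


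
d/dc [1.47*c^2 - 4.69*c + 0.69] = 2.94*c - 4.69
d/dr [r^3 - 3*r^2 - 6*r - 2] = 3*r^2 - 6*r - 6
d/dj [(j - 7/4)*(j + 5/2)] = 2*j + 3/4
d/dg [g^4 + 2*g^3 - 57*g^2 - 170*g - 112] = 4*g^3 + 6*g^2 - 114*g - 170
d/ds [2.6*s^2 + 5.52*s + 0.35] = 5.2*s + 5.52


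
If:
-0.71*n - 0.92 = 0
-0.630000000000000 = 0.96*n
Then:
No Solution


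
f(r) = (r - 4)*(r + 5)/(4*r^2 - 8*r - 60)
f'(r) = (8 - 8*r)*(r - 4)*(r + 5)/(4*r^2 - 8*r - 60)^2 + (r - 4)/(4*r^2 - 8*r - 60) + (r + 5)/(4*r^2 - 8*r - 60)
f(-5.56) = 0.05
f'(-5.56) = -0.07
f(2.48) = 0.21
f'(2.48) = -0.06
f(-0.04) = 0.34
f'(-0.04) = -0.06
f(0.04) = 0.33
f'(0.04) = -0.06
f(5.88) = 0.65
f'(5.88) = -0.41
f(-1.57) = 0.51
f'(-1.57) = -0.22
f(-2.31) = 0.84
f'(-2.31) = -0.92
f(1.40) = 0.26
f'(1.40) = -0.05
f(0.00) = 0.33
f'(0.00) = -0.06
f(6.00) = 0.61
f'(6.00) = -0.32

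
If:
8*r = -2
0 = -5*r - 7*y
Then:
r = -1/4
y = 5/28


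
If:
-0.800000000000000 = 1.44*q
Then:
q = -0.56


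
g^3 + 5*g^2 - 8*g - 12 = (g - 2)*(g + 1)*(g + 6)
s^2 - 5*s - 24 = (s - 8)*(s + 3)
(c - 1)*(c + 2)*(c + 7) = c^3 + 8*c^2 + 5*c - 14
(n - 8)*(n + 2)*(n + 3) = n^3 - 3*n^2 - 34*n - 48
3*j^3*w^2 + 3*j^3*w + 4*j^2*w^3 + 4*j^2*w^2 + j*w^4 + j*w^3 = w*(j + w)*(3*j + w)*(j*w + j)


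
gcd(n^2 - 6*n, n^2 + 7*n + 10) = 1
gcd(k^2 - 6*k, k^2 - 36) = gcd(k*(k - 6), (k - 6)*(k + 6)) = k - 6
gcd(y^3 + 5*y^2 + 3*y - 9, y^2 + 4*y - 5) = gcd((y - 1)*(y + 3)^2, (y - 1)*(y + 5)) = y - 1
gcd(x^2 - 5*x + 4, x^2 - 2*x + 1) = x - 1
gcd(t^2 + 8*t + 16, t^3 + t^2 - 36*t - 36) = 1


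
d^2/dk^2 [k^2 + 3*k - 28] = 2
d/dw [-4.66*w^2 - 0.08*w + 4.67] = -9.32*w - 0.08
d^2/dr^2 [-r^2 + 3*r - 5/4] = -2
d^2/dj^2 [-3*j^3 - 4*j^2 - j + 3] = -18*j - 8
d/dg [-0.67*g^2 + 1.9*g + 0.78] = 1.9 - 1.34*g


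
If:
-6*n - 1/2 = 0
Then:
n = -1/12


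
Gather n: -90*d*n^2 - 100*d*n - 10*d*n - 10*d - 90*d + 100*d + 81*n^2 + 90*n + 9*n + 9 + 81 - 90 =n^2*(81 - 90*d) + n*(99 - 110*d)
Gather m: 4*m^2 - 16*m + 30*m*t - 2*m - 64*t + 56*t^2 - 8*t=4*m^2 + m*(30*t - 18) + 56*t^2 - 72*t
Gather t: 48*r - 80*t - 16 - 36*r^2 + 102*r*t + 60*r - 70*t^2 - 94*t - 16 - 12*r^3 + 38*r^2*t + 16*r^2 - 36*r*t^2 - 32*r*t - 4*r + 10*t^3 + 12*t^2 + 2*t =-12*r^3 - 20*r^2 + 104*r + 10*t^3 + t^2*(-36*r - 58) + t*(38*r^2 + 70*r - 172) - 32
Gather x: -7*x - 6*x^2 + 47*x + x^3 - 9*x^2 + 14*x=x^3 - 15*x^2 + 54*x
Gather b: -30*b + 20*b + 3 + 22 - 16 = 9 - 10*b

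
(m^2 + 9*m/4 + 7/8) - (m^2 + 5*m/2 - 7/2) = 35/8 - m/4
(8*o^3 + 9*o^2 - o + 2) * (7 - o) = -8*o^4 + 47*o^3 + 64*o^2 - 9*o + 14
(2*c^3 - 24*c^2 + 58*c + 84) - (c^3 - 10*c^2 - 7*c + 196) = c^3 - 14*c^2 + 65*c - 112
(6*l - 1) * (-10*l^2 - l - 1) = -60*l^3 + 4*l^2 - 5*l + 1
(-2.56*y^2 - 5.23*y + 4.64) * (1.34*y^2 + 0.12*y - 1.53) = -3.4304*y^4 - 7.3154*y^3 + 9.5068*y^2 + 8.5587*y - 7.0992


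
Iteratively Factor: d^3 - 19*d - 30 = (d - 5)*(d^2 + 5*d + 6) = (d - 5)*(d + 2)*(d + 3)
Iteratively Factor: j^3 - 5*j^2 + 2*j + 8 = (j + 1)*(j^2 - 6*j + 8) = (j - 4)*(j + 1)*(j - 2)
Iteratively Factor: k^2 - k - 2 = (k - 2)*(k + 1)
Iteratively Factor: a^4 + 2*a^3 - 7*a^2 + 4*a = (a + 4)*(a^3 - 2*a^2 + a) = (a - 1)*(a + 4)*(a^2 - a) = (a - 1)^2*(a + 4)*(a)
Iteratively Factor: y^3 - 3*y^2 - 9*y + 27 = (y + 3)*(y^2 - 6*y + 9) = (y - 3)*(y + 3)*(y - 3)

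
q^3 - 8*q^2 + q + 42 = (q - 7)*(q - 3)*(q + 2)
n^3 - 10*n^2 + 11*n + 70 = (n - 7)*(n - 5)*(n + 2)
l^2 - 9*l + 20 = (l - 5)*(l - 4)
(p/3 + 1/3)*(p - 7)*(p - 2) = p^3/3 - 8*p^2/3 + 5*p/3 + 14/3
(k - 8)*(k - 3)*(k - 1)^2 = k^4 - 13*k^3 + 47*k^2 - 59*k + 24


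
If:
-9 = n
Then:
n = -9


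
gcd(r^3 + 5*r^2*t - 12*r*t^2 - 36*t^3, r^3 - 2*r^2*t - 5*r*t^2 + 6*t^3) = r^2 - r*t - 6*t^2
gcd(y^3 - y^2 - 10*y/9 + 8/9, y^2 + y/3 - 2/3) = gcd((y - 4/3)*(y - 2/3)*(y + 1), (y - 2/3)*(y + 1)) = y^2 + y/3 - 2/3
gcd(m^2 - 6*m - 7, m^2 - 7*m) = m - 7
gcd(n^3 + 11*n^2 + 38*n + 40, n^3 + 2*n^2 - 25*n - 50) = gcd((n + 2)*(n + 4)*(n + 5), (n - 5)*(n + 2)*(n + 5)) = n^2 + 7*n + 10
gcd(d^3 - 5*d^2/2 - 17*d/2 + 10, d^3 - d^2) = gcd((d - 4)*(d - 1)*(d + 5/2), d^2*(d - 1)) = d - 1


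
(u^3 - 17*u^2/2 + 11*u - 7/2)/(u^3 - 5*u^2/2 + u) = (u^2 - 8*u + 7)/(u*(u - 2))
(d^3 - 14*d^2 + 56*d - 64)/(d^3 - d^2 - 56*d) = (d^2 - 6*d + 8)/(d*(d + 7))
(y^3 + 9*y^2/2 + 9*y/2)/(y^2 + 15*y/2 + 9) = y*(y + 3)/(y + 6)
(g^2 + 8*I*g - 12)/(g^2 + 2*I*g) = (g + 6*I)/g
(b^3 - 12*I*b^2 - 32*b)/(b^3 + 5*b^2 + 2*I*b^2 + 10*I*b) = (b^2 - 12*I*b - 32)/(b^2 + b*(5 + 2*I) + 10*I)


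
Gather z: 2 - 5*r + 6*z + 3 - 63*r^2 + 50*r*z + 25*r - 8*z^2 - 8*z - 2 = -63*r^2 + 20*r - 8*z^2 + z*(50*r - 2) + 3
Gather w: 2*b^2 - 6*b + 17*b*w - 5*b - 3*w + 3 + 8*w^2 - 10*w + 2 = 2*b^2 - 11*b + 8*w^2 + w*(17*b - 13) + 5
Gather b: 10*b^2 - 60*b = 10*b^2 - 60*b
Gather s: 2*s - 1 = 2*s - 1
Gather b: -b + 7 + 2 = 9 - b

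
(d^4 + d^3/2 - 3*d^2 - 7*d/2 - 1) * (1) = d^4 + d^3/2 - 3*d^2 - 7*d/2 - 1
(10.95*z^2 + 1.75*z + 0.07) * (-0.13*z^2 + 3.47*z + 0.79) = -1.4235*z^4 + 37.769*z^3 + 14.7139*z^2 + 1.6254*z + 0.0553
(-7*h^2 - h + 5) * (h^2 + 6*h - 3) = -7*h^4 - 43*h^3 + 20*h^2 + 33*h - 15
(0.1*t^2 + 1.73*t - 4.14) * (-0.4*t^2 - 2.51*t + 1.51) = -0.04*t^4 - 0.943*t^3 - 2.5353*t^2 + 13.0037*t - 6.2514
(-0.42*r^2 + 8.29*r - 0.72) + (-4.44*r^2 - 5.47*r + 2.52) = -4.86*r^2 + 2.82*r + 1.8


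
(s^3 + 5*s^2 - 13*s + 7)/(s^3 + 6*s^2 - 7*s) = (s - 1)/s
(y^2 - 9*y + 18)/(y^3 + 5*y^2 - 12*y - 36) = (y - 6)/(y^2 + 8*y + 12)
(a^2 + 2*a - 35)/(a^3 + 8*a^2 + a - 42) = (a - 5)/(a^2 + a - 6)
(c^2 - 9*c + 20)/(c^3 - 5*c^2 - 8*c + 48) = (c - 5)/(c^2 - c - 12)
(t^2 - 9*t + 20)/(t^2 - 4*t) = (t - 5)/t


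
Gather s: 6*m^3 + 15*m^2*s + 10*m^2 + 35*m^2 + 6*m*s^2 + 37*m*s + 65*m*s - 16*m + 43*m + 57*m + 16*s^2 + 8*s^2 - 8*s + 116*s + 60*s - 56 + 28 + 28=6*m^3 + 45*m^2 + 84*m + s^2*(6*m + 24) + s*(15*m^2 + 102*m + 168)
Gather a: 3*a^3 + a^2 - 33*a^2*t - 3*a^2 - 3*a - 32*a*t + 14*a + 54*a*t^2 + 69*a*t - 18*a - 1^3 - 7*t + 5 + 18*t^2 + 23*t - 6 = 3*a^3 + a^2*(-33*t - 2) + a*(54*t^2 + 37*t - 7) + 18*t^2 + 16*t - 2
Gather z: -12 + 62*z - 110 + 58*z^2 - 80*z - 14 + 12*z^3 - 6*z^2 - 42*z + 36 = 12*z^3 + 52*z^2 - 60*z - 100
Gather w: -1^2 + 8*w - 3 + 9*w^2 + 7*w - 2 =9*w^2 + 15*w - 6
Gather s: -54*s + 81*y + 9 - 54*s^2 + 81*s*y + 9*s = -54*s^2 + s*(81*y - 45) + 81*y + 9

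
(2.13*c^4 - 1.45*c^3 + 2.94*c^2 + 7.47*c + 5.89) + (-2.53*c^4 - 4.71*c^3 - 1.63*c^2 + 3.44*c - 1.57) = -0.4*c^4 - 6.16*c^3 + 1.31*c^2 + 10.91*c + 4.32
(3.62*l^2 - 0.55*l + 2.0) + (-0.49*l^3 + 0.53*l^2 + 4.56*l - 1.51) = -0.49*l^3 + 4.15*l^2 + 4.01*l + 0.49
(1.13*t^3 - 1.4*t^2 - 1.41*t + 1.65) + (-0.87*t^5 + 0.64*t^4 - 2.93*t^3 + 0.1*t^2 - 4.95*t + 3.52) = -0.87*t^5 + 0.64*t^4 - 1.8*t^3 - 1.3*t^2 - 6.36*t + 5.17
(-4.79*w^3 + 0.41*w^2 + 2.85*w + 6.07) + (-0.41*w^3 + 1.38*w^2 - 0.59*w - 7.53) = -5.2*w^3 + 1.79*w^2 + 2.26*w - 1.46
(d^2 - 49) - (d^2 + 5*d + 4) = -5*d - 53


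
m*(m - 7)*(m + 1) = m^3 - 6*m^2 - 7*m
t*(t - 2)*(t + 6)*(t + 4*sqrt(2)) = t^4 + 4*t^3 + 4*sqrt(2)*t^3 - 12*t^2 + 16*sqrt(2)*t^2 - 48*sqrt(2)*t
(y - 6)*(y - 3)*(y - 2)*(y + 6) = y^4 - 5*y^3 - 30*y^2 + 180*y - 216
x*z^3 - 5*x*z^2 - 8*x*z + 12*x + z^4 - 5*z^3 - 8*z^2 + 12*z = (x + z)*(z - 6)*(z - 1)*(z + 2)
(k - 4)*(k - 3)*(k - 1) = k^3 - 8*k^2 + 19*k - 12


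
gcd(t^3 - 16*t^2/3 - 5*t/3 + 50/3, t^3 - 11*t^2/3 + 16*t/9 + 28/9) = t - 2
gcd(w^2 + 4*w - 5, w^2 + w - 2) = w - 1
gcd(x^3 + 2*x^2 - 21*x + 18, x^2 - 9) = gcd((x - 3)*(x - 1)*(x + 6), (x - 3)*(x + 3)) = x - 3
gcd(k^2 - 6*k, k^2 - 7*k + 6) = k - 6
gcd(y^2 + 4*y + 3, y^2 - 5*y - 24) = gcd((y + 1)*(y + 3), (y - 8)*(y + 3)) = y + 3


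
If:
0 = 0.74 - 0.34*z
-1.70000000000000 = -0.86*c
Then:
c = 1.98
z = 2.18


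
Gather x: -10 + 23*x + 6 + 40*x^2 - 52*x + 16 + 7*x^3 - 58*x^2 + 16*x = 7*x^3 - 18*x^2 - 13*x + 12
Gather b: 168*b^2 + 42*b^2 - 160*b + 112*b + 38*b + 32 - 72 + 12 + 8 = 210*b^2 - 10*b - 20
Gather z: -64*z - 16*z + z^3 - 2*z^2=z^3 - 2*z^2 - 80*z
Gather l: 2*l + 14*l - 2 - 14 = 16*l - 16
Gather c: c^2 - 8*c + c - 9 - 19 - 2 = c^2 - 7*c - 30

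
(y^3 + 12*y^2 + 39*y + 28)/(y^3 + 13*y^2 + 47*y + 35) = (y + 4)/(y + 5)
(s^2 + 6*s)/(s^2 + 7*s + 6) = s/(s + 1)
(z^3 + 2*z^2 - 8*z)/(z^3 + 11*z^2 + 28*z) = (z - 2)/(z + 7)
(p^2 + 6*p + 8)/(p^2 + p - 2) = (p + 4)/(p - 1)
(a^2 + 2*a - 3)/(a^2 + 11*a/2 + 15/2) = 2*(a - 1)/(2*a + 5)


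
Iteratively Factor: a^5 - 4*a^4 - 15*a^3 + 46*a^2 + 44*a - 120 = (a + 2)*(a^4 - 6*a^3 - 3*a^2 + 52*a - 60) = (a + 2)*(a + 3)*(a^3 - 9*a^2 + 24*a - 20) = (a - 2)*(a + 2)*(a + 3)*(a^2 - 7*a + 10) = (a - 2)^2*(a + 2)*(a + 3)*(a - 5)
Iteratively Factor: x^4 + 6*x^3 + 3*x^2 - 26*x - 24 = (x + 1)*(x^3 + 5*x^2 - 2*x - 24) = (x + 1)*(x + 3)*(x^2 + 2*x - 8) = (x - 2)*(x + 1)*(x + 3)*(x + 4)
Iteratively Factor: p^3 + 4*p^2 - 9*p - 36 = (p - 3)*(p^2 + 7*p + 12) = (p - 3)*(p + 3)*(p + 4)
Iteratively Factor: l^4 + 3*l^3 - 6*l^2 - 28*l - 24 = (l + 2)*(l^3 + l^2 - 8*l - 12) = (l + 2)^2*(l^2 - l - 6) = (l + 2)^3*(l - 3)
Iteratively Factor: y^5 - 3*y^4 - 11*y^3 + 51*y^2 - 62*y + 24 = (y - 2)*(y^4 - y^3 - 13*y^2 + 25*y - 12) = (y - 2)*(y - 1)*(y^3 - 13*y + 12) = (y - 3)*(y - 2)*(y - 1)*(y^2 + 3*y - 4) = (y - 3)*(y - 2)*(y - 1)*(y + 4)*(y - 1)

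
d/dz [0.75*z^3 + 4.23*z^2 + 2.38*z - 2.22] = 2.25*z^2 + 8.46*z + 2.38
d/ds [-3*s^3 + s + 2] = 1 - 9*s^2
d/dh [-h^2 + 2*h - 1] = 2 - 2*h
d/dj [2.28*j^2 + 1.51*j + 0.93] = 4.56*j + 1.51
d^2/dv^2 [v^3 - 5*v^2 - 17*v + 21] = 6*v - 10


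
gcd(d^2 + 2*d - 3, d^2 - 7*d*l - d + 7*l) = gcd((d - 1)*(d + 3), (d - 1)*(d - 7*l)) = d - 1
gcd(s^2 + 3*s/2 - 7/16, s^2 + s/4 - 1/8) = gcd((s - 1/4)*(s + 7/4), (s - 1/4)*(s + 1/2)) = s - 1/4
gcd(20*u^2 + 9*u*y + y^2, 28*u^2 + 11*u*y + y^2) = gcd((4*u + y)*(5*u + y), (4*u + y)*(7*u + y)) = 4*u + y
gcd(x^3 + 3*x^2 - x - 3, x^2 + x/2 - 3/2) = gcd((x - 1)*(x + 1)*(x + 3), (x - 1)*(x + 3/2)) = x - 1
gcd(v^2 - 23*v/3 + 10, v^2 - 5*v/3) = v - 5/3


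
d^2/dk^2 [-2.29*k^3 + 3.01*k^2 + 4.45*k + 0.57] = 6.02 - 13.74*k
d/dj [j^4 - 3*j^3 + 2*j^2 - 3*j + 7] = 4*j^3 - 9*j^2 + 4*j - 3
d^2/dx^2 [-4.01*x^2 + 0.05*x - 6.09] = -8.02000000000000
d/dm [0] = 0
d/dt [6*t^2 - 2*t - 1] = 12*t - 2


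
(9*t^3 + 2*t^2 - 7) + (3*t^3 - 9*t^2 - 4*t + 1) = 12*t^3 - 7*t^2 - 4*t - 6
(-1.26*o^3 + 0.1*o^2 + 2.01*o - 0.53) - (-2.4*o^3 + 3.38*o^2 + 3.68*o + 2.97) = 1.14*o^3 - 3.28*o^2 - 1.67*o - 3.5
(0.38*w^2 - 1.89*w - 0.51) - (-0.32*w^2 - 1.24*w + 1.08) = 0.7*w^2 - 0.65*w - 1.59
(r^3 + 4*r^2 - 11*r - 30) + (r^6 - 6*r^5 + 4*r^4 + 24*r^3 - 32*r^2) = r^6 - 6*r^5 + 4*r^4 + 25*r^3 - 28*r^2 - 11*r - 30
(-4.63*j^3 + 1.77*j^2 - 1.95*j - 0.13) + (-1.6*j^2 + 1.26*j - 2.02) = -4.63*j^3 + 0.17*j^2 - 0.69*j - 2.15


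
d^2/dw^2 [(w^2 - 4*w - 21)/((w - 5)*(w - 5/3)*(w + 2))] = 6*(9*w^6 - 108*w^5 - 495*w^4 + 4832*w^3 - 3813*w^2 - 12180*w - 19925)/(27*w^9 - 378*w^8 + 1359*w^7 + 2386*w^6 - 19395*w^5 + 6450*w^4 + 82125*w^3 - 71250*w^2 - 112500*w + 125000)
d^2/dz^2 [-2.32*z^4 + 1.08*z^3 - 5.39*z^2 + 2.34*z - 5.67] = -27.84*z^2 + 6.48*z - 10.78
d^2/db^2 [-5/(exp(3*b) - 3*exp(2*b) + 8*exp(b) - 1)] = 5*(-2*(3*exp(2*b) - 6*exp(b) + 8)^2*exp(b) + (9*exp(2*b) - 12*exp(b) + 8)*(exp(3*b) - 3*exp(2*b) + 8*exp(b) - 1))*exp(b)/(exp(3*b) - 3*exp(2*b) + 8*exp(b) - 1)^3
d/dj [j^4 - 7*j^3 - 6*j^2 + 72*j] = 4*j^3 - 21*j^2 - 12*j + 72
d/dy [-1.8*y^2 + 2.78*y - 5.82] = 2.78 - 3.6*y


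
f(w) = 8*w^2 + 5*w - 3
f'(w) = 16*w + 5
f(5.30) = 248.22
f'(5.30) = 89.80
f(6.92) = 414.69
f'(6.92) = 115.72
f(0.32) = -0.58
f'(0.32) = 10.12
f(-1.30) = 4.02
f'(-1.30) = -15.80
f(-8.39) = 518.19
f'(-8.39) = -129.24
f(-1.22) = 2.81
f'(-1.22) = -14.52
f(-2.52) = 35.20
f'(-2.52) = -35.32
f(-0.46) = -3.61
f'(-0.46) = -2.36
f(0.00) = -3.00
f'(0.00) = 5.00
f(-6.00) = 255.00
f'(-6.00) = -91.00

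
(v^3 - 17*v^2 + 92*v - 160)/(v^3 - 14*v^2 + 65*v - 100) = (v - 8)/(v - 5)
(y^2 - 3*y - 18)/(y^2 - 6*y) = (y + 3)/y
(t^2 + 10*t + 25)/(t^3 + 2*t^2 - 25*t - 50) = (t + 5)/(t^2 - 3*t - 10)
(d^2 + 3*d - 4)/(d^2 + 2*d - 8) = (d - 1)/(d - 2)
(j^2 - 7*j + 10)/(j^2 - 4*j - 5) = (j - 2)/(j + 1)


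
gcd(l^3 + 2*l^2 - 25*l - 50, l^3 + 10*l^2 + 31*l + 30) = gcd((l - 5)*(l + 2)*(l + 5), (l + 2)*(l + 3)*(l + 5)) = l^2 + 7*l + 10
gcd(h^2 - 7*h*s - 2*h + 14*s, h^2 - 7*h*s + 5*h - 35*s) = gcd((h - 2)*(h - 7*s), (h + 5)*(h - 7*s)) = -h + 7*s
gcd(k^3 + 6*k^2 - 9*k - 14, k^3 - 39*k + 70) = k^2 + 5*k - 14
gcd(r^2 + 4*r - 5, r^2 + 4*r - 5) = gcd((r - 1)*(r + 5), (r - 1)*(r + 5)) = r^2 + 4*r - 5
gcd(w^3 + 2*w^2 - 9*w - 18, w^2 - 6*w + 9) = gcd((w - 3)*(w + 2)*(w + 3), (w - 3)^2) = w - 3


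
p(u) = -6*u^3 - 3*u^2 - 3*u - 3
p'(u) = -18*u^2 - 6*u - 3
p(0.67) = -8.16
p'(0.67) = -15.10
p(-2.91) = 128.18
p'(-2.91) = -137.97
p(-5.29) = 817.13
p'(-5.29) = -474.97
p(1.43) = -30.97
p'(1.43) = -48.39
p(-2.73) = 104.91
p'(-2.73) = -120.77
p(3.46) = -297.83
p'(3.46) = -239.25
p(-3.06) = 150.00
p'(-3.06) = -153.18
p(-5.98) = 1190.74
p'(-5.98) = -610.81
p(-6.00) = 1203.00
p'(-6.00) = -615.00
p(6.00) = -1425.00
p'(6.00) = -687.00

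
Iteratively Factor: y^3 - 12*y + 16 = (y - 2)*(y^2 + 2*y - 8) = (y - 2)^2*(y + 4)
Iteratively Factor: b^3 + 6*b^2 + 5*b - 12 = (b + 4)*(b^2 + 2*b - 3) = (b - 1)*(b + 4)*(b + 3)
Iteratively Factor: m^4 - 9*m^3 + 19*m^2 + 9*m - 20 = (m - 5)*(m^3 - 4*m^2 - m + 4) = (m - 5)*(m - 4)*(m^2 - 1) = (m - 5)*(m - 4)*(m - 1)*(m + 1)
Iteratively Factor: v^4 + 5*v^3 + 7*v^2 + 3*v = (v)*(v^3 + 5*v^2 + 7*v + 3) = v*(v + 1)*(v^2 + 4*v + 3) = v*(v + 1)*(v + 3)*(v + 1)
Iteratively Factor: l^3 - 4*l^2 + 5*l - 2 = (l - 1)*(l^2 - 3*l + 2) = (l - 2)*(l - 1)*(l - 1)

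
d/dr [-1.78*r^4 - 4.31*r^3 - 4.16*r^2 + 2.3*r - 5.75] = -7.12*r^3 - 12.93*r^2 - 8.32*r + 2.3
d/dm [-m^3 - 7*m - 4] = -3*m^2 - 7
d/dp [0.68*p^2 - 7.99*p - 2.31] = 1.36*p - 7.99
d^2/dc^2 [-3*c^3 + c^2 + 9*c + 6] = 2 - 18*c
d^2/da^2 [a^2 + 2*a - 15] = 2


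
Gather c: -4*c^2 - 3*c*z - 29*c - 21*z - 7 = -4*c^2 + c*(-3*z - 29) - 21*z - 7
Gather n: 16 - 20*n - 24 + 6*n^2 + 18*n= 6*n^2 - 2*n - 8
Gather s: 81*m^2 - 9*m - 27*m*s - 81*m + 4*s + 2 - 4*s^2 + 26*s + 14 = 81*m^2 - 90*m - 4*s^2 + s*(30 - 27*m) + 16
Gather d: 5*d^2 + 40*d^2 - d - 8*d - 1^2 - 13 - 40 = 45*d^2 - 9*d - 54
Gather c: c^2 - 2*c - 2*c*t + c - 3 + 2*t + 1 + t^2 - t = c^2 + c*(-2*t - 1) + t^2 + t - 2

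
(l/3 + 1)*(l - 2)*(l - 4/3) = l^3/3 - l^2/9 - 22*l/9 + 8/3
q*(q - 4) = q^2 - 4*q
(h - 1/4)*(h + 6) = h^2 + 23*h/4 - 3/2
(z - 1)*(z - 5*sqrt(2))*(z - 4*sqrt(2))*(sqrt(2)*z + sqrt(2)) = sqrt(2)*z^4 - 18*z^3 + 39*sqrt(2)*z^2 + 18*z - 40*sqrt(2)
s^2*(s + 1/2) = s^3 + s^2/2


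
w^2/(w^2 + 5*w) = w/(w + 5)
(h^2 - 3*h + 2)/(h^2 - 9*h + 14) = (h - 1)/(h - 7)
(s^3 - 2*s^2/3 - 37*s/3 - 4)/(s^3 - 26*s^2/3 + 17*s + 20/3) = (s + 3)/(s - 5)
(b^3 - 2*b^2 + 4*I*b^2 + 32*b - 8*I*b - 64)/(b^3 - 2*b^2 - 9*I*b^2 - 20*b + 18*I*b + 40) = (b + 8*I)/(b - 5*I)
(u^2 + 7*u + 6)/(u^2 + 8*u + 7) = (u + 6)/(u + 7)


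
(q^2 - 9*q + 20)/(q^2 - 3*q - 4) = (q - 5)/(q + 1)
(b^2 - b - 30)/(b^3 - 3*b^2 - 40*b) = (b - 6)/(b*(b - 8))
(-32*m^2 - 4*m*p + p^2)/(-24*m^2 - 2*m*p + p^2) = (-8*m + p)/(-6*m + p)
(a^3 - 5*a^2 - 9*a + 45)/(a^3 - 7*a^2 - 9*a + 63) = (a - 5)/(a - 7)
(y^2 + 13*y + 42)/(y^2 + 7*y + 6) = (y + 7)/(y + 1)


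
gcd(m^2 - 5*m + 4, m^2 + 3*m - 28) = m - 4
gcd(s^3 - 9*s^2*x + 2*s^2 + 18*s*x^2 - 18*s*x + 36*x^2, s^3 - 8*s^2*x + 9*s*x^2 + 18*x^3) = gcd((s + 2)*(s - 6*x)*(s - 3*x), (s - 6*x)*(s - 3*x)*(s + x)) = s^2 - 9*s*x + 18*x^2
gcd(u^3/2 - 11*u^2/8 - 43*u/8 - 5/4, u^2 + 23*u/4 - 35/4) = 1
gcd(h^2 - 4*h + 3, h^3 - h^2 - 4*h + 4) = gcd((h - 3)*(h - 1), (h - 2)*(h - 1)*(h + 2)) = h - 1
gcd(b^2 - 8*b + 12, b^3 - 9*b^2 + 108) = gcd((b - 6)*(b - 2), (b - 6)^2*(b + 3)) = b - 6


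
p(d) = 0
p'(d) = 0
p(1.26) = 0.00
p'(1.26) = 0.00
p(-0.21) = 0.00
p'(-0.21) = 0.00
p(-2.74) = 0.00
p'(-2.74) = 0.00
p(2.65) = 0.00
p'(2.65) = 0.00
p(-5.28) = 0.00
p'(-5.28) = 0.00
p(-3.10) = 0.00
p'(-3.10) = 0.00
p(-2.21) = 0.00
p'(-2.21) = 0.00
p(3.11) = 0.00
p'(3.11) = 0.00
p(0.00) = 0.00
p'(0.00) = 0.00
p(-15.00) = 0.00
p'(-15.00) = 0.00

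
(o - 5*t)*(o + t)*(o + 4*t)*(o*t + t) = o^4*t + o^3*t - 21*o^2*t^3 - 20*o*t^4 - 21*o*t^3 - 20*t^4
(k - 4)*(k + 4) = k^2 - 16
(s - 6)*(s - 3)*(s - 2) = s^3 - 11*s^2 + 36*s - 36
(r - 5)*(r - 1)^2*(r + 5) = r^4 - 2*r^3 - 24*r^2 + 50*r - 25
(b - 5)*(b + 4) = b^2 - b - 20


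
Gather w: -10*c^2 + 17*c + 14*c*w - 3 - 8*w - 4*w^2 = -10*c^2 + 17*c - 4*w^2 + w*(14*c - 8) - 3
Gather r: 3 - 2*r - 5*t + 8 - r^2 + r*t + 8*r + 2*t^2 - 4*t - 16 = -r^2 + r*(t + 6) + 2*t^2 - 9*t - 5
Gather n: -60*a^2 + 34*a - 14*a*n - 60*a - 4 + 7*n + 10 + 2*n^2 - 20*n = -60*a^2 - 26*a + 2*n^2 + n*(-14*a - 13) + 6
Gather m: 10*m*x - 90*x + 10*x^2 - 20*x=10*m*x + 10*x^2 - 110*x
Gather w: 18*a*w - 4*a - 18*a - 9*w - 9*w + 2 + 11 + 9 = -22*a + w*(18*a - 18) + 22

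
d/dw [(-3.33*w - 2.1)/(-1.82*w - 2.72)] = (9.528792*w + 14.240832)/(1.82*w + 2.72)^3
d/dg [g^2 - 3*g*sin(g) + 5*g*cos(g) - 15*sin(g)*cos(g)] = -5*g*sin(g) - 3*g*cos(g) + 2*g - 3*sin(g) + 5*cos(g) - 15*cos(2*g)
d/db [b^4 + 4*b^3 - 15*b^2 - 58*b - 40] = 4*b^3 + 12*b^2 - 30*b - 58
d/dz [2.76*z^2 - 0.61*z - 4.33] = 5.52*z - 0.61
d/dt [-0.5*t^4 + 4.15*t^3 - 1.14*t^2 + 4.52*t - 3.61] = -2.0*t^3 + 12.45*t^2 - 2.28*t + 4.52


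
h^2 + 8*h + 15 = (h + 3)*(h + 5)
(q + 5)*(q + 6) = q^2 + 11*q + 30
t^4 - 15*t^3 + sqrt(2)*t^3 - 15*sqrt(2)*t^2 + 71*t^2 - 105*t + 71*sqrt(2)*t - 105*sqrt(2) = (t - 7)*(t - 5)*(t - 3)*(t + sqrt(2))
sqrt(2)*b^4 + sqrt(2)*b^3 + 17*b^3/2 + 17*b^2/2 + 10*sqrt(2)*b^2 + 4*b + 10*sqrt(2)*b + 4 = (b + 1)*(b + 2*sqrt(2))^2*(sqrt(2)*b + 1/2)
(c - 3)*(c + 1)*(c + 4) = c^3 + 2*c^2 - 11*c - 12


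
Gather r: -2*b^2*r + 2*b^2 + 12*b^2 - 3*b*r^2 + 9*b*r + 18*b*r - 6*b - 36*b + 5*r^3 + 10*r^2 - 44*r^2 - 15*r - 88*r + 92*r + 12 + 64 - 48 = 14*b^2 - 42*b + 5*r^3 + r^2*(-3*b - 34) + r*(-2*b^2 + 27*b - 11) + 28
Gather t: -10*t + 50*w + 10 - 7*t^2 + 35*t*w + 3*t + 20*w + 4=-7*t^2 + t*(35*w - 7) + 70*w + 14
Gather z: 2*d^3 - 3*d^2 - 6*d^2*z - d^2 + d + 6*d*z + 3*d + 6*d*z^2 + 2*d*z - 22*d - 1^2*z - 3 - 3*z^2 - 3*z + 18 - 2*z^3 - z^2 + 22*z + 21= 2*d^3 - 4*d^2 - 18*d - 2*z^3 + z^2*(6*d - 4) + z*(-6*d^2 + 8*d + 18) + 36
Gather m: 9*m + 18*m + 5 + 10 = 27*m + 15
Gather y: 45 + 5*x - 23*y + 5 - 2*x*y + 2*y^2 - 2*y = 5*x + 2*y^2 + y*(-2*x - 25) + 50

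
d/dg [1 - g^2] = -2*g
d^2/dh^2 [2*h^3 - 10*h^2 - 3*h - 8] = 12*h - 20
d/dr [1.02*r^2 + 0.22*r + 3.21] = 2.04*r + 0.22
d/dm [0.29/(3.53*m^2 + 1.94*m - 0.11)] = (-2.0474*m - 0.5626)/(3.53*m^2 + 1.94*m - 0.11)^2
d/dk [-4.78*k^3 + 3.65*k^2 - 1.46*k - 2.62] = -14.34*k^2 + 7.3*k - 1.46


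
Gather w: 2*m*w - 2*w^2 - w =-2*w^2 + w*(2*m - 1)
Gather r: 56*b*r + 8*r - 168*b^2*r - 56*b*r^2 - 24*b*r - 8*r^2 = r^2*(-56*b - 8) + r*(-168*b^2 + 32*b + 8)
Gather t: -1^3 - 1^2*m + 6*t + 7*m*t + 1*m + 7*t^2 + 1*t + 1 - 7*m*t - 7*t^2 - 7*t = 0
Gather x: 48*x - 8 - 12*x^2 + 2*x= -12*x^2 + 50*x - 8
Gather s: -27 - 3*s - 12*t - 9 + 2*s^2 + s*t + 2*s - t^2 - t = 2*s^2 + s*(t - 1) - t^2 - 13*t - 36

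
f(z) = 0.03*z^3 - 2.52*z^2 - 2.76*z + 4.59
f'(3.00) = -17.07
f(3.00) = -25.56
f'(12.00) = -50.28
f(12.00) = -339.57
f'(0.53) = -5.41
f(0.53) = 2.42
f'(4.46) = -23.45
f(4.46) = -55.18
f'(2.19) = -13.37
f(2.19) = -13.23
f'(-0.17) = -1.90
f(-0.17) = 4.99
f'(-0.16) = -1.95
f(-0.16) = 4.97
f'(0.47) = -5.11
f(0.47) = 2.74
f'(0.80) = -6.73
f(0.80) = 0.78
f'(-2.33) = 9.47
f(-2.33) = -3.04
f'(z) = 0.09*z^2 - 5.04*z - 2.76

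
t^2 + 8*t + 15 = (t + 3)*(t + 5)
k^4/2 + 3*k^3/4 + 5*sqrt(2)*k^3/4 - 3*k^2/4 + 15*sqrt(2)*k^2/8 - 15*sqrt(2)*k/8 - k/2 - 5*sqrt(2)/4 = (k/2 + 1)*(k - 1)*(k + 1/2)*(k + 5*sqrt(2)/2)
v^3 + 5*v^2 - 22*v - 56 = (v - 4)*(v + 2)*(v + 7)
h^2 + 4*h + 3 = (h + 1)*(h + 3)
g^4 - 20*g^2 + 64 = (g - 4)*(g - 2)*(g + 2)*(g + 4)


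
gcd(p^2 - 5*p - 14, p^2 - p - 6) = p + 2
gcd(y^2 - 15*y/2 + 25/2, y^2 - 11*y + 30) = y - 5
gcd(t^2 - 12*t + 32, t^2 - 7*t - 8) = t - 8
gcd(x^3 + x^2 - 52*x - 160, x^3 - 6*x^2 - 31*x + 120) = x^2 - 3*x - 40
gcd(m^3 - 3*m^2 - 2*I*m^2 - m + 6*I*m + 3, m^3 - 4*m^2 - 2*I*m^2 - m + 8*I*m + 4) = m^2 - 2*I*m - 1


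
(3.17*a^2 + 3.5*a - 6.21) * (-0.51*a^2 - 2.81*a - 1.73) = -1.6167*a^4 - 10.6927*a^3 - 12.152*a^2 + 11.3951*a + 10.7433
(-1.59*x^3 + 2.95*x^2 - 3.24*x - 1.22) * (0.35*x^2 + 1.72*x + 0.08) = -0.5565*x^5 - 1.7023*x^4 + 3.8128*x^3 - 5.7638*x^2 - 2.3576*x - 0.0976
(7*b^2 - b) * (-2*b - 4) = -14*b^3 - 26*b^2 + 4*b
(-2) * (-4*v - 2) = 8*v + 4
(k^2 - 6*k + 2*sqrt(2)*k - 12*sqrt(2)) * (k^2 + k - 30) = k^4 - 5*k^3 + 2*sqrt(2)*k^3 - 36*k^2 - 10*sqrt(2)*k^2 - 72*sqrt(2)*k + 180*k + 360*sqrt(2)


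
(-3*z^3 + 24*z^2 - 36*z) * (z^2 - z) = -3*z^5 + 27*z^4 - 60*z^3 + 36*z^2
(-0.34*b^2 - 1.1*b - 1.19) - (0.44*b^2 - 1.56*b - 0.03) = -0.78*b^2 + 0.46*b - 1.16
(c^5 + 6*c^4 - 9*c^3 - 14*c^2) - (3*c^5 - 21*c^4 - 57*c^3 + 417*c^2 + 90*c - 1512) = -2*c^5 + 27*c^4 + 48*c^3 - 431*c^2 - 90*c + 1512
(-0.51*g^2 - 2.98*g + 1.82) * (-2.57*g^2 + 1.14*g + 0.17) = 1.3107*g^4 + 7.0772*g^3 - 8.1613*g^2 + 1.5682*g + 0.3094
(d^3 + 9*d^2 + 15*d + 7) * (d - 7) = d^4 + 2*d^3 - 48*d^2 - 98*d - 49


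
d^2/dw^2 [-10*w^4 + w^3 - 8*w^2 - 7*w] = -120*w^2 + 6*w - 16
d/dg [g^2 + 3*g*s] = 2*g + 3*s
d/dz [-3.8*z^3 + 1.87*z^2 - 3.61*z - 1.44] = -11.4*z^2 + 3.74*z - 3.61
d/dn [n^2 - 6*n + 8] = 2*n - 6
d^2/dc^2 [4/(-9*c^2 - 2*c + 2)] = 8*(81*c^2 + 18*c - 4*(9*c + 1)^2 - 18)/(9*c^2 + 2*c - 2)^3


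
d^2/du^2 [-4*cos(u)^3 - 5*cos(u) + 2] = (17 - 36*sin(u)^2)*cos(u)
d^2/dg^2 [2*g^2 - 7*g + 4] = 4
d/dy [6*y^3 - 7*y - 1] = 18*y^2 - 7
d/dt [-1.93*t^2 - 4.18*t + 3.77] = -3.86*t - 4.18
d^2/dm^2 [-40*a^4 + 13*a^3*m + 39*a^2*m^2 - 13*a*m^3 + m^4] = 78*a^2 - 78*a*m + 12*m^2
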